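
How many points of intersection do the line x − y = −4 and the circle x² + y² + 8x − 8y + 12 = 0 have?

Centre (−4, 4), r² = 20. Distance² from centre to line = (−4)²/2 = 8.
Since d² < r², the line cuts the circle twice.

2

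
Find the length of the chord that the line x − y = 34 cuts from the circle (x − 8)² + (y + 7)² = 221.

Centre (8, −7), r² = 221. Perpendicular distance d from centre to line = |−19| / √2 = 19/√2.
Half the chord is √(r² − d²) = √(81/2), so the full chord is 9√2.

9√2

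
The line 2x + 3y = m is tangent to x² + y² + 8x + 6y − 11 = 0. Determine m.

The line touches the circle iff its distance from (−4, −3) is 6:
|2·(−4) + 3·(−3) − m| / √13 = 6
|m − (−17)| = 6√13.

m = −17 ± 6√13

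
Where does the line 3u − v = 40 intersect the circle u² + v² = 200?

(10, −10) and (14, 2)

Express v = 3u − 40 and substitute into the circle:
10u² − 240u + 1400 = 0  ⟹  u² − 24u + 140 = 0
u = 14 or u = 10, giving (14, 2) and (10, −10).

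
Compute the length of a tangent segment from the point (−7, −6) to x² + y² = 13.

The centre is (0, 0) and r = √13. The square of the distance from P to the centre is 49 + 36 = 85.
The tangent meets the radius at right angles, so tangent² = |PO|² − r² = 85 − 13 = 72.

6√2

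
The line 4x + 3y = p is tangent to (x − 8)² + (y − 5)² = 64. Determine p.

p = 7 or p = 87

For a tangent, require d(centre, line) = r = 8.
|4·8 + 3·5 − p| / √25 = 8
|p − (47)| = 8·5, so p = 87 or p = 7.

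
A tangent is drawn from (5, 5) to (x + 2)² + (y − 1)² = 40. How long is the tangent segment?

5

Centre (−2, 1), r² = 40. |PO|² = (7)² + (4)² = 65.
Power of the point: PT² = |PO|² − r² = 25, so PT = 5.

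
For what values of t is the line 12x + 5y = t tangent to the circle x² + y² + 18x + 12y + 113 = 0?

The line touches the circle iff its distance from (−9, −6) is 2:
|12·(−9) + 5·(−6) − t| / √169 = 2
|t − (−138)| = 2·13, so t = −112 or t = −164.

t = −164 or t = −112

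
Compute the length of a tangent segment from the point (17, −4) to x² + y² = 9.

2√74

The centre is (0, 0) and r = 3. The square of the distance from P to the centre is 289 + 16 = 305.
By the tangent–radius right angle, tangent length = √(|PO|² − r²) = √296 = 2√74.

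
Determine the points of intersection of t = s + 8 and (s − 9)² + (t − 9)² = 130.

(−2, 6) and (12, 20)

From the line, t = s + 8. Substituting:
2s² − 20s − 48 = 0  ⟹  s² − 10s − 24 = 0
s = 12 or s = −2, giving (12, 20) and (−2, 6).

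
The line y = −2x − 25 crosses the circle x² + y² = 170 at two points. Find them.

Express y = −2x − 25 and substitute into the circle:
5x² + 100x + 455 = 0  ⟹  x² + 20x + 91 = 0
x = −7 or x = −13, giving (−7, −11) and (−13, 1).

(−13, 1) and (−7, −11)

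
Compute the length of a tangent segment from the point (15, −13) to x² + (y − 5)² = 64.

√485

Centre (0, 5), r² = 64. |PO|² = (15)² + (−18)² = 549.
By the tangent–radius right angle, tangent length = √(|PO|² − r²) = √485.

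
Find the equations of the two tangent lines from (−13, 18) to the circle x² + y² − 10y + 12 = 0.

Write the tangent as mx − y + (18 − m·(−13)) = 0 and set its distance from the centre to √13:
(13m − (−13))² = 13(m² + 1)
6m² + 13m + 6 = 0, so m = −3/2 or m = −2/3.
With m = −3/2: 3x + 2y = −3. With m = −2/3: 2x + 3y = 28.

3x + 2y = −3 and 2x + 3y = 28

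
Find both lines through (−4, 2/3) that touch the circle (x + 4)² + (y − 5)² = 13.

Let a tangent through (−4, 2/3) have slope m. Its distance from (−4, 5) must equal √13:
(0m − (13/3))² = 13(m² + 1)
9m² − 4 = 0, so m = 2/3 or m = −2/3.
With m = 2/3: 2x − 3y = −10. With m = −2/3: 2x + 3y = −6.

2x − 3y = −10 and 2x + 3y = −6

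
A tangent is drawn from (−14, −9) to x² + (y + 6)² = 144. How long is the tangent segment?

√61

The centre is (0, −6) and r = 12. The square of the distance from P to the centre is 196 + 9 = 205.
The tangent meets the radius at right angles, so tangent² = |PO|² − r² = 205 − 144 = 61.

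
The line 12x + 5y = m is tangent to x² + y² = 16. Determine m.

For a tangent, require d(centre, line) = r = 4.
|12·0 + 5·0 − m| / √169 = 4
|m| = 4·13, so m = 52 or m = −52.

m = −52 or m = 52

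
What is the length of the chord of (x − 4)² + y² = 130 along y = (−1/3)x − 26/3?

From the line, y = (−26 − x)/3. Substituting:
10x² − 20x − 350 = 0  ⟹  x² − 2x − 35 = 0
x = 7 or x = −5, giving (7, −11) and (−5, −7).
Chord length = distance between (7, −11) and (−5, −7) = √160 = 4√10.

4√10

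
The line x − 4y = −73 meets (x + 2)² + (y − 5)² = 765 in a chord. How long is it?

From the line, y = (73 + x)/4. Substituting:
17x² + 170x − 9367 = 0  ⟹  x² + 10x − 551 = 0
x = 19 or x = −29, giving (19, 23) and (−29, 11).
Chord length = distance between (19, 23) and (−29, 11) = √2448 = 12√17.

12√17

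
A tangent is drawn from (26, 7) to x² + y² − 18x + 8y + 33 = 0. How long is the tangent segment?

The centre is (9, −4) and r = 8. The square of the distance from P to the centre is 289 + 121 = 410.
Power of the point: PT² = |PO|² − r² = 346, so PT = √346.

√346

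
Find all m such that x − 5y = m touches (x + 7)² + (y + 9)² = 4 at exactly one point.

Tangency holds when the distance from the centre (−7, −9) to the line equals the radius 2:
|1·(−7) − 5·(−9) − m| / √26 = 2
|m − (38)| = 2√26.

m = 38 ± 2√26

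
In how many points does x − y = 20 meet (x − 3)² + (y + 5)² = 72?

Centre (3, −5), r² = 72. Distance² from centre to line = (−12)²/2 = 72.
Since d² = r², the line is tangent.

1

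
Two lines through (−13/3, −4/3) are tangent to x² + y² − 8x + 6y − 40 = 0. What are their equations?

8x + y = −36 and 7x − 4y = −25

Let a tangent through (−13/3, −4/3) have slope m. Its distance from (4, −3) must equal √65:
[m·(25/3) − (−5/3)]² = 65(m² + 1)
4m² + 25m − 56 = 0, so m = −8 or m = 7/4.
With m = −8: 8x + y = −36. With m = 7/4: 7x − 4y = −25.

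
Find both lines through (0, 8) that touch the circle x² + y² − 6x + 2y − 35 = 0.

A line y − (8) = m(x − (0)) is tangent when its distance from (3, −1) is 3√5:
(3m − (−9))² = 45(m² + 1)
2m² − 3m − 2 = 0, so m = −1/2 or m = 2.
With m = −1/2: x + 2y = 16. With m = 2: 2x − y = −8.

x + 2y = 16 and 2x − y = −8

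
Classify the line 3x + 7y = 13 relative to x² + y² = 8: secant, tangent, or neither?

secant

Substituting the line into the circle gives 58x² − 78x − 223 = 0.
Discriminant = (−78)² − 4·58·(−223) = 57820 > 0.
Two real roots: the line is a secant.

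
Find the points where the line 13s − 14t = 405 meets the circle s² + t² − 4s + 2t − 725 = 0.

(1, −28) and (29, −2)

From the line, t = (−405 + 13s)/14. Substituting:
365s² − 10950s + 10585 = 0  ⟹  s² − 30s + 29 = 0
s = 29 or s = 1, giving (29, −2) and (1, −28).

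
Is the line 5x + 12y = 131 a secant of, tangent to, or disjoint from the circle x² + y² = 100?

Substituting the line into the circle gives 169x² − 1310x + 2761 = 0.
Δ = 1716100 − 1866436 = −150336.
No real roots: the line does not meet the circle.

disjoint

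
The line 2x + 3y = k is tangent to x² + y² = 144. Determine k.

Tangency holds when the distance from the centre (0, 0) to the line equals the radius 12:
|2·0 + 3·0 − k| / √13 = 12
|k| = 12√13.

k = ±12√13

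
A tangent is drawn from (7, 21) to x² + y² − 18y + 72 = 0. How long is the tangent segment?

2√46

With centre O = (0, 9), |OP|² = 193 and r² = 9.
By the tangent–radius right angle, tangent length = √(|PO|² − r²) = √184 = 2√46.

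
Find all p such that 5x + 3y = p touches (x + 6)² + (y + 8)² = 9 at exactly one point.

p = −54 ± 3√34

Tangency holds when the distance from the centre (−6, −8) to the line equals the radius 3:
|5·(−6) + 3·(−8) − p| / √34 = 3
|p − (−54)| = 3√34.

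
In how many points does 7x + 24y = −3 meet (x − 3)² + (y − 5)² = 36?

2

Substituting the line into the circle gives 625x² − 1734x − 423 = 0.
Discriminant = (−1734)² − 4·625·(−423) = 4064256 > 0.
Two real roots: the line is a secant.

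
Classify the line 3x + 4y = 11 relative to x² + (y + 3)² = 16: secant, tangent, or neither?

neither

Substituting the line into the circle gives 25x² − 138x + 273 = 0.
Discriminant = (−138)² − 4·25·(273) = −8256 < 0.
No real roots: the line does not meet the circle.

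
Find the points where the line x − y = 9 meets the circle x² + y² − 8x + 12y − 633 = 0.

(−15, −24) and (22, 13)

Express y = x − 9 and substitute into the circle:
2x² − 14x − 660 = 0  ⟹  x² − 7x − 330 = 0
x = 22 or x = −15, giving (22, 13) and (−15, −24).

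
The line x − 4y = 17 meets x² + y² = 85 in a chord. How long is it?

4√17

The distance from (0, 0) to the line is 17/√17, and r² = 85.
Chord = 2√(r² − d²) = 2·√(68) = 4√17.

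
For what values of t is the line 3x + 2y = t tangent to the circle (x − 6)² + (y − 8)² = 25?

Tangency holds when the distance from the centre (6, 8) to the line equals the radius 5:
|3·6 + 2·8 − t| / √13 = 5
|t − (34)| = 5√13.

t = 34 ± 5√13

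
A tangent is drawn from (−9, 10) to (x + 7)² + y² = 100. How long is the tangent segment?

2

With centre O = (−7, 0), |OP|² = 104 and r² = 100.
By the tangent–radius right angle, tangent length = √(|PO|² − r²) = √4 = 2.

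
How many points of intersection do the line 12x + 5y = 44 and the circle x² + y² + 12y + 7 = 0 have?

0

Substituting the line into the circle gives 169x² − 1776x + 4751 = 0.
Discriminant = (−1776)² − 4·169·(4751) = −57500 < 0.
No real roots: the line does not meet the circle.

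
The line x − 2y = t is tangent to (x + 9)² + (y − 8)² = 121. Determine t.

t = −25 ± 11√5

For a tangent, require d(centre, line) = r = 11.
|1·(−9) − 2·8 − t| / √5 = 11
|t − (−25)| = 11√5.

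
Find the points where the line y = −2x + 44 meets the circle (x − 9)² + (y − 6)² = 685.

From the line, y = −2x + 44. Substituting:
5x² − 170x + 840 = 0  ⟹  x² − 34x + 168 = 0
x = 28 or x = 6, giving (28, −12) and (6, 32).

(6, 32) and (28, −12)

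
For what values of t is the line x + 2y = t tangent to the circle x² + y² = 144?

t = ±12√5

The line touches the circle iff its distance from (0, 0) is 12:
|1·0 + 2·0 − t| / √5 = 12
|t| = 12√5.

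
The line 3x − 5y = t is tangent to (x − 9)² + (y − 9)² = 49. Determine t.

The line touches the circle iff its distance from (9, 9) is 7:
|3·9 − 5·9 − t| / √34 = 7
|t − (−18)| = 7√34.

t = −18 ± 7√34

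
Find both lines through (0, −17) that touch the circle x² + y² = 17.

Write the tangent as mx − y + (−17 − m·(0)) = 0 and set its distance from the centre to √17:
(0m − (17))² = 17(m² + 1)
m² − 16 = 0, so m = −4 or m = 4.
With m = −4: 4x + y = −17. With m = 4: 4x − y = 17.

4x + y = −17 and 4x − y = 17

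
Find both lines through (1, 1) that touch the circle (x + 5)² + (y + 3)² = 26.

5x − y = 4 and x + 5y = 6

A line y − (1) = m(x − (1)) is tangent when its distance from (−5, −3) is √26:
(−6m − (−4))² = 26(m² + 1)
5m² − 24m − 5 = 0, so m = 5 or m = −1/5.
Through (1, 1) these give 5x − y = 4 and x + 5y = 6.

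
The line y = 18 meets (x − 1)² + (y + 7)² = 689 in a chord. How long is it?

16

The distance from (1, −7) to the line is 25, and r² = 689.
Chord = 2√(r² − d²) = 2·√(64) = 16.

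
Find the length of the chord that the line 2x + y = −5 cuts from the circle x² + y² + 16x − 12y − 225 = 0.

Express y = −2x − 5 and substitute into the circle:
5x² + 60x − 140 = 0  ⟹  x² + 12x − 28 = 0
x = 2 or x = −14, giving (2, −9) and (−14, 23).
|(2, −9) − (−14, 23)| = √((16)² + (−32)²) = 16√5.

16√5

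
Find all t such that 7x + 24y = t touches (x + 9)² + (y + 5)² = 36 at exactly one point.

Tangency holds when the distance from the centre (−9, −5) to the line equals the radius 6:
|7·(−9) + 24·(−5) − t| / √625 = 6
|t − (−183)| = 6·25, so t = −33 or t = −333.

t = −333 or t = −33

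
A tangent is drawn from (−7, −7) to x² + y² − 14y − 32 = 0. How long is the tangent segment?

2√41

The centre is (0, 7) and r = 9. The square of the distance from P to the centre is 49 + 196 = 245.
The tangent meets the radius at right angles, so tangent² = |PO|² − r² = 245 − 81 = 164.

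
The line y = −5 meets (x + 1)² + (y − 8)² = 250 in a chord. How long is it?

Centre (−1, 8), r² = 250. Perpendicular distance d from centre to line = |13| / √1 = 13.
Chord = 2√(r² − d²) = 2·√(81) = 18.

18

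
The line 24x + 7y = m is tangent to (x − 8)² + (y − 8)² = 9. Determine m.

m = 173 or m = 323

The line touches the circle iff its distance from (8, 8) is 3:
|24·8 + 7·8 − m| / √625 = 3
|m − (248)| = 3·25, so m = 323 or m = 173.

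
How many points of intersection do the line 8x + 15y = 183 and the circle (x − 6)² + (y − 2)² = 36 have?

0

Substituting the line into the circle gives 289x² − 5148x + 23409 = 0.
Δ = 26501904 − 27060804 = −558900.
No real roots: the line does not meet the circle.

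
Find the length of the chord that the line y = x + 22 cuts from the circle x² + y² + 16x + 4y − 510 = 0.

30√2

From the line, y = x + 22. Substituting:
2x² + 64x + 62 = 0  ⟹  x² + 32x + 31 = 0
x = −1 or x = −31, giving (−1, 21) and (−31, −9).
|(−1, 21) − (−31, −9)| = √((30)² + (30)²) = 30√2.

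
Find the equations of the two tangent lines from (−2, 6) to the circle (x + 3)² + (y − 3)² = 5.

x − 2y = −14 and 2x + y = 2

Write the tangent as mx − y + (6 − m·(−2)) = 0 and set its distance from the centre to √5:
[m·(−1) − (−3)]² = 5(m² + 1)
2m² + 3m − 2 = 0, so m = 1/2 or m = −2.
Through (−2, 6) these give x − 2y = −14 and 2x + y = 2.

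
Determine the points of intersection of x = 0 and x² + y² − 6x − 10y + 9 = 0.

The line gives x = 0. Substituting into the circle:
y² − 10y + 9 = 0
y = 9 or y = 1, giving (0, 9) and (0, 1).

(0, 1) and (0, 9)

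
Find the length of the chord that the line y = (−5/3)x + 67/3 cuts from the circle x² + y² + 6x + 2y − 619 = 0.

7√34

The distance from (−3, −1) to the line is 85/√34, and r² = 629.
Half the chord is √(r² − d²) = √(833/2), so the full chord is 7√34.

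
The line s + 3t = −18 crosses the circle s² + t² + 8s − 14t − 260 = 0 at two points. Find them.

(−21, 1) and (6, −8)

From the line, t = (−18 − s)/3. Substituting:
10s² + 150s − 1260 = 0  ⟹  s² + 15s − 126 = 0
s = 6 or s = −21, giving (6, −8) and (−21, 1).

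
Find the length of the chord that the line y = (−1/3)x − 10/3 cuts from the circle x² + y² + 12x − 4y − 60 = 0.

The distance from (−6, 2) to the line is 10/√10, and r² = 100.
Chord = 2√(r² − d²) = 2·√(90) = 6√10.

6√10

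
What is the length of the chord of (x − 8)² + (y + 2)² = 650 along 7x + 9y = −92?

4√130

Substitute y = (−92 − 7x)/9:
130x² − 260x − 41990 = 0  ⟹  x² − 2x − 323 = 0
x = 19 or x = −17, giving (19, −25) and (−17, 3).
Chord length = distance between (19, −25) and (−17, 3) = √2080 = 4√130.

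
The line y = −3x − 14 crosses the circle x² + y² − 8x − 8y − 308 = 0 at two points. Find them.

(−10, 16) and (0, −14)

Substitute y = −3x − 14:
10x² + 100x = 0  ⟹  x² + 10x = 0
x = 0 or x = −10, giving (0, −14) and (−10, 16).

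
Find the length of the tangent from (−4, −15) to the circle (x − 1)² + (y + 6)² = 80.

The centre is (1, −6) and r = 4√5. The square of the distance from P to the centre is 25 + 81 = 106.
Power of the point: PT² = |PO|² − r² = 26, so PT = √26.

√26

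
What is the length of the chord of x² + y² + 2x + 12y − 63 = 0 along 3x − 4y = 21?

20

Substitute y = (−21 + 3x)/4:
25x² + 50x − 1575 = 0  ⟹  x² + 2x − 63 = 0
x = 7 or x = −9, giving (7, 0) and (−9, −12).
Chord length = distance between (7, 0) and (−9, −12) = √400 = 20.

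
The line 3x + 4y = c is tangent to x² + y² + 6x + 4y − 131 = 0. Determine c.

Tangency holds when the distance from the centre (−3, −2) to the line equals the radius 12:
|3·(−3) + 4·(−2) − c| / √25 = 12
|c − (−17)| = 12·5, so c = 43 or c = −77.

c = −77 or c = 43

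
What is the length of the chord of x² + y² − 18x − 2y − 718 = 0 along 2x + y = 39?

24√5

Centre (9, 1), r² = 800. Perpendicular distance d from centre to line = |−20| / √5 = 20/√5.
Half the chord is √(r² − d²) = √(720), so the full chord is 24√5.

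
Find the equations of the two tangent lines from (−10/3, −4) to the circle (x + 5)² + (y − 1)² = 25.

Let a tangent through (−10/3, −4) have slope m. Its distance from (−5, 1) must equal 5:
(−5/3m − (5))² = 25(m² + 1)
4m² − 3m = 0, so m = 0 or m = 3/4.
Through (−10/3, −4) these give y = −4 and 3x − 4y = 6.

y = −4 and 3x − 4y = 6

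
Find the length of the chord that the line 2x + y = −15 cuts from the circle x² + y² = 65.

4√5

The distance from (0, 0) to the line is 15/√5, and r² = 65.
Half the chord is √(r² − d²) = √(20), so the full chord is 4√5.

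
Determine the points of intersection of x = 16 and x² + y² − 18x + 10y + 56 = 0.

(16, −6) and (16, −4)

The line gives x = 16. Substituting into the circle:
y² + 10y + 24 = 0
y = −4 or y = −6, giving (16, −4) and (16, −6).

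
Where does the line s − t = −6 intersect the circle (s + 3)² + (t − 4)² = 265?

From the line, t = s + 6. Substituting:
2s² + 10s − 252 = 0  ⟹  s² + 5s − 126 = 0
s = 9 or s = −14, giving (9, 15) and (−14, −8).

(−14, −8) and (9, 15)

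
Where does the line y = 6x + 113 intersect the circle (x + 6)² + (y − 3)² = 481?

(−21, −13) and (−15, 23)

Substitute y = 6x + 113:
37x² + 1332x + 11655 = 0  ⟹  x² + 36x + 315 = 0
x = −15 or x = −21, giving (−15, 23) and (−21, −13).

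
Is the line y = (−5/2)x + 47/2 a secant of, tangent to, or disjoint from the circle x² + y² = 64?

disjoint

d² = (5·0 + 2·0 − (47))²/29 = 2209/29; r² = 64.
Since d² > r², the line lies outside the circle.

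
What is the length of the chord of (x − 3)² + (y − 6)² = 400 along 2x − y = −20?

The distance from (3, 6) to the line is 20/√5, and r² = 400.
Chord = 2√(r² − d²) = 2·√(320) = 16√5.

16√5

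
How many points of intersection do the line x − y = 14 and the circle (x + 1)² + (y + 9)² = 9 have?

Substituting the line into the circle gives 2x² − 8x + 17 = 0.
Δ = 64 − 136 = −72.
No real roots: the line does not meet the circle.

0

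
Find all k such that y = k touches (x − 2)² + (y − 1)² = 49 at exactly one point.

k = −6 or k = 8

Tangency holds when the distance from the centre (2, 1) to the line equals the radius 7:
|0·2 + 1·1 − k| / √1 = 7
|k − (1)| = 7, so k = 8 or k = −6.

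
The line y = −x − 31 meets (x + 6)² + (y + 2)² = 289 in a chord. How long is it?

Centre (−6, −2), r² = 289. Perpendicular distance d from centre to line = |23| / √2 = 23/√2.
Chord = 2√(r² − d²) = 2·√(49/2) = 7√2.

7√2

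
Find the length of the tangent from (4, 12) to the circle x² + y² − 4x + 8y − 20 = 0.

The centre is (2, −4) and r = 2√10. The square of the distance from P to the centre is 4 + 256 = 260.
The tangent meets the radius at right angles, so tangent² = |PO|² − r² = 260 − 40 = 220.

2√55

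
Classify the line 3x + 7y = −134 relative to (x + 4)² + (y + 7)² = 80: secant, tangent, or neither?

neither

Centre (−4, −7), r² = 80. Distance² from centre to line = (73)²/58 = 5329/58.
Since d² > r², the line lies outside the circle.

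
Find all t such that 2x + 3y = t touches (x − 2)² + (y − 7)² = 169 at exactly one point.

t = 25 ± 13√13

Tangency holds when the distance from the centre (2, 7) to the line equals the radius 13:
|2·2 + 3·7 − t| / √13 = 13
|t − (25)| = 13√13.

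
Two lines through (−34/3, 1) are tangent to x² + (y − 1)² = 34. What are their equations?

3x − 5y = −39 and 3x + 5y = −29

Write the tangent as mx − y + (1 − m·(−34/3)) = 0 and set its distance from the centre to √34:
(34/3m − (0))² = 34(m² + 1)
25m² − 9 = 0, so m = 3/5 or m = −3/5.
With m = 3/5: 3x − 5y = −39. With m = −3/5: 3x + 5y = −29.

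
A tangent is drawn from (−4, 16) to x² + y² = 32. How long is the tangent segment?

With centre O = (0, 0), |OP|² = 272 and r² = 32.
The tangent meets the radius at right angles, so tangent² = |PO|² − r² = 272 − 32 = 240.

4√15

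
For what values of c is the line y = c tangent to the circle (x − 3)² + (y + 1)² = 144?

The line touches the circle iff its distance from (3, −1) is 12:
|0·3 + 1·(−1) − c| / √1 = 12
|c − (−1)| = 12, so c = 11 or c = −13.

c = −13 or c = 11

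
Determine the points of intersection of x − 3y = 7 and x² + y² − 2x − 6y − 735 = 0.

Express y = (−7 + x)/3 and substitute into the circle:
10x² − 50x − 6440 = 0  ⟹  x² − 5x − 644 = 0
x = 28 or x = −23, giving (28, 7) and (−23, −10).

(−23, −10) and (28, 7)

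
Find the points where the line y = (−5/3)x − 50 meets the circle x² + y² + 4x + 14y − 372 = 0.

(−21, −15) and (−18, −20)

From the line, y = (−150 − 5x)/3. Substituting:
34x² + 1326x + 12852 = 0  ⟹  x² + 39x + 378 = 0
x = −18 or x = −21, giving (−18, −20) and (−21, −15).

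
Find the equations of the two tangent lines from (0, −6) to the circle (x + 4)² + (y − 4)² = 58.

7x − 3y = 18 and 3x + 7y = −42

A line y − (−6) = m(x − (0)) is tangent when its distance from (−4, 4) is √58:
[m·(−4) − (10)]² = 58(m² + 1)
21m² − 40m − 21 = 0, so m = 7/3 or m = −3/7.
Through (0, −6) these give 7x − 3y = 18 and 3x + 7y = −42.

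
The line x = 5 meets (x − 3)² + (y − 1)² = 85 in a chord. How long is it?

18

The distance from (3, 1) to the line is 2, and r² = 85.
Half the chord is √(r² − d²) = √(81), so the full chord is 18.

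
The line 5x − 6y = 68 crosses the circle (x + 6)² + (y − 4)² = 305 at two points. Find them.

From the line, y = (−68 + 5x)/6. Substituting:
61x² − 488x − 1220 = 0  ⟹  x² − 8x − 20 = 0
x = 10 or x = −2, giving (10, −3) and (−2, −13).

(−2, −13) and (10, −3)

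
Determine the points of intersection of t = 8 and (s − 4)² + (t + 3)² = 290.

Express t = 8 and substitute into the circle:
s² − 8s − 153 = 0
s = 17 or s = −9, giving (17, 8) and (−9, 8).

(−9, 8) and (17, 8)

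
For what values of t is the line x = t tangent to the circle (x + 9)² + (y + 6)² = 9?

t = −12 or t = −6

Tangency holds when the distance from the centre (−9, −6) to the line equals the radius 3:
|1·(−9) + 0·(−6) − t| / √1 = 3
|t − (−9)| = 3, so t = −6 or t = −12.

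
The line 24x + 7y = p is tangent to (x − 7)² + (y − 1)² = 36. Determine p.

The line touches the circle iff its distance from (7, 1) is 6:
|24·7 + 7·1 − p| / √625 = 6
|p − (175)| = 6·25, so p = 325 or p = 25.

p = 25 or p = 325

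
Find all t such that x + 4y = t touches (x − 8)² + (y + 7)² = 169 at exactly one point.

t = −20 ± 13√17

For a tangent, require d(centre, line) = r = 13.
|1·8 + 4·(−7) − t| / √17 = 13
|t − (−20)| = 13√17.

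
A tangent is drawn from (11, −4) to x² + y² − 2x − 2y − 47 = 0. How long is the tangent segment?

2√19

The centre is (1, 1) and r = 7. The square of the distance from P to the centre is 100 + 25 = 125.
Power of the point: PT² = |PO|² − r² = 76, so PT = 2√19.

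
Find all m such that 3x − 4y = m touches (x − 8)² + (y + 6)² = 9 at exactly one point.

The line touches the circle iff its distance from (8, −6) is 3:
|3·8 − 4·(−6) − m| / √25 = 3
|m − (48)| = 3·5, so m = 63 or m = 33.

m = 33 or m = 63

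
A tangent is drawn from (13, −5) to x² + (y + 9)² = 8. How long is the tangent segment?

Centre (0, −9), r² = 8. |PO|² = (13)² + (4)² = 185.
By the tangent–radius right angle, tangent length = √(|PO|² − r²) = √177.

√177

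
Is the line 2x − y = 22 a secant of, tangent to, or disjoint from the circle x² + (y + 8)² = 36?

d² = (2·0 − 1·(−8) − (22))²/5 = 196/5; r² = 36.
Since d² > r², the line lies outside the circle.

disjoint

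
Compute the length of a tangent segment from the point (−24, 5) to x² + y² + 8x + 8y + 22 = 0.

With centre O = (−4, −4), |OP|² = 481 and r² = 10.
The tangent meets the radius at right angles, so tangent² = |PO|² − r² = 481 − 10 = 471.

√471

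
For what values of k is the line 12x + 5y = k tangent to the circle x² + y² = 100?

Tangency holds when the distance from the centre (0, 0) to the line equals the radius 10:
|12·0 + 5·0 − k| / √169 = 10
|k| = 10·13, so k = 130 or k = −130.

k = −130 or k = 130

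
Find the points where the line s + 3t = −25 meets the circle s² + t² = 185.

Express t = (−25 − s)/3 and substitute into the circle:
10s² + 50s − 1040 = 0  ⟹  s² + 5s − 104 = 0
s = 8 or s = −13, giving (8, −11) and (−13, −4).

(−13, −4) and (8, −11)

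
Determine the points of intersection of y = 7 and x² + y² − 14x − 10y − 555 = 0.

From the line, y = 7. Substituting:
x² − 14x − 576 = 0
x = 32 or x = −18, giving (32, 7) and (−18, 7).

(−18, 7) and (32, 7)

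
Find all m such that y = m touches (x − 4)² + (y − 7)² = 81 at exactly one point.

m = −2 or m = 16

Tangency holds when the distance from the centre (4, 7) to the line equals the radius 9:
|0·4 + 1·7 − m| / √1 = 9
|m − (7)| = 9, so m = 16 or m = −2.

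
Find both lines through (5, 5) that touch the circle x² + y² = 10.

A line y − (5) = m(x − (5)) is tangent when its distance from (0, 0) is √10:
[m·(−5) − (−5)]² = 10(m² + 1)
3m² − 10m + 3 = 0, so m = 3 or m = 1/3.
Through (5, 5) these give 3x − y = 10 and x − 3y = −10.

3x − y = 10 and x − 3y = −10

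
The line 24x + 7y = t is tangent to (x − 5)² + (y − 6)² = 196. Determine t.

t = −188 or t = 512

Tangency holds when the distance from the centre (5, 6) to the line equals the radius 14:
|24·5 + 7·6 − t| / √625 = 14
|t − (162)| = 14·25, so t = 512 or t = −188.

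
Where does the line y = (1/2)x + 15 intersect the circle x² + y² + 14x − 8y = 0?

Express y = (30 + x)/2 and substitute into the circle:
5x² + 100x + 420 = 0  ⟹  x² + 20x + 84 = 0
x = −6 or x = −14, giving (−6, 12) and (−14, 8).

(−14, 8) and (−6, 12)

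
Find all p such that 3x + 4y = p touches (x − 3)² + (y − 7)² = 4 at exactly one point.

Tangency holds when the distance from the centre (3, 7) to the line equals the radius 2:
|3·3 + 4·7 − p| / √25 = 2
|p − (37)| = 2·5, so p = 47 or p = 27.

p = 27 or p = 47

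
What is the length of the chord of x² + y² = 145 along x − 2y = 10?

Express y = (−10 + x)/2 and substitute into the circle:
5x² − 20x − 480 = 0  ⟹  x² − 4x − 96 = 0
x = 12 or x = −8, giving (12, 1) and (−8, −9).
Chord length = distance between (12, 1) and (−8, −9) = √500 = 10√5.

10√5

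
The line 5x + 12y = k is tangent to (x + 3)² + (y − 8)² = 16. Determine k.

Tangency holds when the distance from the centre (−3, 8) to the line equals the radius 4:
|5·(−3) + 12·8 − k| / √169 = 4
|k − (81)| = 4·13, so k = 133 or k = 29.

k = 29 or k = 133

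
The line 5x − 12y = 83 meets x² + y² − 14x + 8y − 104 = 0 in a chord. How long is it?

26

The distance from (7, −4) to the line is 0/√169, and r² = 169.
Half the chord is √(r² − d²) = √(169), so the full chord is 26.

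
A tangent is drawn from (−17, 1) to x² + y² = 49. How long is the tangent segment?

√241

With centre O = (0, 0), |OP|² = 290 and r² = 49.
The tangent meets the radius at right angles, so tangent² = |PO|² − r² = 290 − 49 = 241.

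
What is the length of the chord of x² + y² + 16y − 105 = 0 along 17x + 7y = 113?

13√2

The distance from (0, −8) to the line is 169/√338, and r² = 169.
Chord = 2√(r² − d²) = 2·√(169/2) = 13√2.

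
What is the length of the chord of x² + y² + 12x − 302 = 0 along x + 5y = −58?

6√26

The distance from (−6, 0) to the line is 52/√26, and r² = 338.
Chord = 2√(r² − d²) = 2·√(234) = 6√26.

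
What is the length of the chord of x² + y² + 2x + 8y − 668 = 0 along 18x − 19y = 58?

2√685

From the line, y = (−58 + 18x)/19. Substituting:
685x² + 1370x − 246600 = 0  ⟹  x² + 2x − 360 = 0
x = 18 or x = −20, giving (18, 14) and (−20, −22).
|(18, 14) − (−20, −22)| = √((38)² + (36)²) = 2√685.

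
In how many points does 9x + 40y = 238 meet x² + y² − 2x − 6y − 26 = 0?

Substituting the line into the circle gives 1681x² − 5324x − 42076 = 0.
Δ = 28344976 − (−282919024) = 311264000.
Two real roots: the line is a secant.

2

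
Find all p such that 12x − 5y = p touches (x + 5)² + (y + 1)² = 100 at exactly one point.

The line touches the circle iff its distance from (−5, −1) is 10:
|12·(−5) − 5·(−1) − p| / √169 = 10
|p − (−55)| = 10·13, so p = 75 or p = −185.

p = −185 or p = 75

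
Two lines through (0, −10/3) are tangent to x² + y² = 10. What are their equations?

x − 3y = 10 and x + 3y = −10

Write the tangent as mx − y + (−10/3 − m·(0)) = 0 and set its distance from the centre to √10:
[m·(0) − (10/3)]² = 10(m² + 1)
9m² − 1 = 0, so m = 1/3 or m = −1/3.
Through (0, −10/3) these give x − 3y = 10 and x + 3y = −10.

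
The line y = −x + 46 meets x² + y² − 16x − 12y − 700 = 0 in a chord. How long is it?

24√2

From the line, y = −x + 46. Substituting:
2x² − 96x + 864 = 0  ⟹  x² − 48x + 432 = 0
x = 36 or x = 12, giving (36, 10) and (12, 34).
Chord length = distance between (36, 10) and (12, 34) = √1152 = 24√2.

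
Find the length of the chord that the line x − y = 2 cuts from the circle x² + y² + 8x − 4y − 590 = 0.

34√2

Substitute y = x − 2:
2x² − 578 = 0  ⟹  x² − 289 = 0
x = 17 or x = −17, giving (17, 15) and (−17, −19).
Chord length = distance between (17, 15) and (−17, −19) = √2312 = 34√2.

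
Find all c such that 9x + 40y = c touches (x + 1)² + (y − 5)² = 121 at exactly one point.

Tangency holds when the distance from the centre (−1, 5) to the line equals the radius 11:
|9·(−1) + 40·5 − c| / √1681 = 11
|c − (191)| = 11·41, so c = 642 or c = −260.

c = −260 or c = 642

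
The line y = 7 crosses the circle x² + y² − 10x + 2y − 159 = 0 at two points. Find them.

From the line, y = 7. Substituting:
x² − 10x − 96 = 0
x = 16 or x = −6, giving (16, 7) and (−6, 7).

(−6, 7) and (16, 7)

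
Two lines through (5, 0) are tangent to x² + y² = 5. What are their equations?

Let a tangent through (5, 0) have slope m. Its distance from (0, 0) must equal √5:
(−5m − (0))² = 5(m² + 1)
4m² − 1 = 0, so m = −1/2 or m = 1/2.
With m = −1/2: x + 2y = 5. With m = 1/2: x − 2y = 5.

x + 2y = 5 and x − 2y = 5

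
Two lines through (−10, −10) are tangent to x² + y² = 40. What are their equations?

3x − y = −20 and x − 3y = 20

Write the tangent as mx − y + (−10 − m·(−10)) = 0 and set its distance from the centre to 2√10:
[m·(10) − (10)]² = 40(m² + 1)
3m² − 10m + 3 = 0, so m = 3 or m = 1/3.
With m = 3: 3x − y = −20. With m = 1/3: x − 3y = 20.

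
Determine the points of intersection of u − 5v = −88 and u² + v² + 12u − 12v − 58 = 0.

(−13, 15) and (−3, 17)

From the line, v = (88 + u)/5. Substituting:
26u² + 416u + 1014 = 0  ⟹  u² + 16u + 39 = 0
u = −3 or u = −13, giving (−3, 17) and (−13, 15).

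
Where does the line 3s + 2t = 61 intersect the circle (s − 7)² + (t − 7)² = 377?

Substitute t = (61 − 3s)/2:
13s² − 338s + 897 = 0  ⟹  s² − 26s + 69 = 0
s = 23 or s = 3, giving (23, −4) and (3, 26).

(3, 26) and (23, −4)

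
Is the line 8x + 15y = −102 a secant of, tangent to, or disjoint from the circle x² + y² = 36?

Substituting the line into the circle gives 289x² + 1632x + 2304 = 0.
Discriminant = (1632)² − 4·289·(2304) = 0.
A repeated root: the line is tangent.

tangent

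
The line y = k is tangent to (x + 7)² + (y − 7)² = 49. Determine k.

k = 0 or k = 14

For a tangent, require d(centre, line) = r = 7.
|0·(−7) + 1·7 − k| / √1 = 7
|k − (7)| = 7, so k = 14 or k = 0.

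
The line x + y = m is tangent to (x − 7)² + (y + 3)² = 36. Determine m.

m = 4 ± 6√2

For a tangent, require d(centre, line) = r = 6.
|1·7 + 1·(−3) − m| / √2 = 6
|m − (4)| = 6√2.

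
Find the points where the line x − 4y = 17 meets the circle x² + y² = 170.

(−11, −7) and (13, −1)

From the line, y = (−17 + x)/4. Substituting:
17x² − 34x − 2431 = 0  ⟹  x² − 2x − 143 = 0
x = 13 or x = −11, giving (13, −1) and (−11, −7).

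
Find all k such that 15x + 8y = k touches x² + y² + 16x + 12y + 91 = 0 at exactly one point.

k = −219 or k = −117

For a tangent, require d(centre, line) = r = 3.
|15·(−8) + 8·(−6) − k| / √289 = 3
|k − (−168)| = 3·17, so k = −117 or k = −219.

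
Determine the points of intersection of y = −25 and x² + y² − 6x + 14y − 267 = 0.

(2, −25) and (4, −25)

From the line, y = −25. Substituting:
x² − 6x + 8 = 0
x = 4 or x = 2, giving (4, −25) and (2, −25).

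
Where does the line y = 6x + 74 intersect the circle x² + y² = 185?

Express y = 6x + 74 and substitute into the circle:
37x² + 888x + 5291 = 0  ⟹  x² + 24x + 143 = 0
x = −11 or x = −13, giving (−11, 8) and (−13, −4).

(−13, −4) and (−11, 8)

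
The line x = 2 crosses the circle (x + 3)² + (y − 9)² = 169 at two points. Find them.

(2, −3) and (2, 21)

The line gives x = 2. Substituting into the circle:
y² − 18y − 63 = 0
y = 21 or y = −3, giving (2, 21) and (2, −3).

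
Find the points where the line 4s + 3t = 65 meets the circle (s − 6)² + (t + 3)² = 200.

Express t = (65 − 4s)/3 and substitute into the circle:
25s² − 700s + 4000 = 0  ⟹  s² − 28s + 160 = 0
s = 20 or s = 8, giving (20, −5) and (8, 11).

(8, 11) and (20, −5)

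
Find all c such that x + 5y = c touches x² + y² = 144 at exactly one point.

c = ±12√26

Tangency holds when the distance from the centre (0, 0) to the line equals the radius 12:
|1·0 + 5·0 − c| / √26 = 12
|c| = 12√26.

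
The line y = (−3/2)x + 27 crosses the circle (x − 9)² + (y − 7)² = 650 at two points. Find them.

(−2, 30) and (26, −12)

Express y = (54 − 3x)/2 and substitute into the circle:
13x² − 312x − 676 = 0  ⟹  x² − 24x − 52 = 0
x = 26 or x = −2, giving (26, −12) and (−2, 30).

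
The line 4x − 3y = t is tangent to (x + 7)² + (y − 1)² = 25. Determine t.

Tangency holds when the distance from the centre (−7, 1) to the line equals the radius 5:
|4·(−7) − 3·1 − t| / √25 = 5
|t − (−31)| = 5·5, so t = −6 or t = −56.

t = −56 or t = −6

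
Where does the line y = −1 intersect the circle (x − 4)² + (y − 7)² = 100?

Substitute y = −1:
x² − 8x − 20 = 0
x = 10 or x = −2, giving (10, −1) and (−2, −1).

(−2, −1) and (10, −1)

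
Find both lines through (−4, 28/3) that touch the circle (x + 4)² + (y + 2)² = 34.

Let a tangent through (−4, 28/3) have slope m. Its distance from (−4, −2) must equal √34:
(0m − (−34/3))² = 34(m² + 1)
9m² − 25 = 0, so m = 5/3 or m = −5/3.
Through (−4, 28/3) these give 5x − 3y = −48 and 5x + 3y = 8.

5x − 3y = −48 and 5x + 3y = 8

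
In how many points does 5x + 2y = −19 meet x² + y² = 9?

Centre (0, 0), r² = 9. Distance² from centre to line = (19)²/29 = 361/29.
Since d² > r², the line lies outside the circle.

0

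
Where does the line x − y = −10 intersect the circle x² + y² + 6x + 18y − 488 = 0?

Express y = x + 10 and substitute into the circle:
2x² + 44x − 208 = 0  ⟹  x² + 22x − 104 = 0
x = 4 or x = −26, giving (4, 14) and (−26, −16).

(−26, −16) and (4, 14)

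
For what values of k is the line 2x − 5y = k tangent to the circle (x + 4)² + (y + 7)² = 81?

k = 27 ± 9√29

The line touches the circle iff its distance from (−4, −7) is 9:
|2·(−4) − 5·(−7) − k| / √29 = 9
|k − (27)| = 9√29.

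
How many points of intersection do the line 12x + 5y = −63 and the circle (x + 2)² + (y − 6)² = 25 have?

0

Centre (−2, 6), r² = 25. Distance² from centre to line = (69)²/169 = 4761/169.
Since d² > r², the line lies outside the circle.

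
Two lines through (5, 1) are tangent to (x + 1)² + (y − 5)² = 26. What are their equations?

Let a tangent through (5, 1) have slope m. Its distance from (−1, 5) must equal √26:
(−6m − (4))² = 26(m² + 1)
5m² + 24m − 5 = 0, so m = 1/5 or m = −5.
With m = 1/5: x − 5y = 0. With m = −5: 5x + y = 26.

x − 5y = 0 and 5x + y = 26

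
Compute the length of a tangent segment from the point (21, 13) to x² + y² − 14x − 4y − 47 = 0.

√217

The centre is (7, 2) and r = 10. The square of the distance from P to the centre is 196 + 121 = 317.
The tangent meets the radius at right angles, so tangent² = |PO|² − r² = 317 − 100 = 217.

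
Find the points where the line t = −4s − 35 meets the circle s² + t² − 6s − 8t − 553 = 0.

(−14, 21) and (−4, −19)

Express t = −4s − 35 and substitute into the circle:
17s² + 306s + 952 = 0  ⟹  s² + 18s + 56 = 0
s = −4 or s = −14, giving (−4, −19) and (−14, 21).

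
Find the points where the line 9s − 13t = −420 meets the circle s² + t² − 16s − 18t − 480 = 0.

(−12, 24) and (1, 33)

Express t = (420 + 9s)/13 and substitute into the circle:
250s² + 2750s − 3000 = 0  ⟹  s² + 11s − 12 = 0
s = 1 or s = −12, giving (1, 33) and (−12, 24).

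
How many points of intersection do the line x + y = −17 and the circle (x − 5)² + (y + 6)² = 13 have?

Substituting the line into the circle gives 2x² + 12x + 133 = 0.
Discriminant = (12)² − 4·2·(133) = −920 < 0.
No real roots: the line does not meet the circle.

0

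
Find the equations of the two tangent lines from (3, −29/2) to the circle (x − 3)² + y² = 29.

Let a tangent through (3, −29/2) have slope m. Its distance from (3, 0) must equal √29:
[m·(0) − (29/2)]² = 29(m² + 1)
4m² − 25 = 0, so m = 5/2 or m = −5/2.
Through (3, −29/2) these give 5x − 2y = 44 and 5x + 2y = −14.

5x − 2y = 44 and 5x + 2y = −14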